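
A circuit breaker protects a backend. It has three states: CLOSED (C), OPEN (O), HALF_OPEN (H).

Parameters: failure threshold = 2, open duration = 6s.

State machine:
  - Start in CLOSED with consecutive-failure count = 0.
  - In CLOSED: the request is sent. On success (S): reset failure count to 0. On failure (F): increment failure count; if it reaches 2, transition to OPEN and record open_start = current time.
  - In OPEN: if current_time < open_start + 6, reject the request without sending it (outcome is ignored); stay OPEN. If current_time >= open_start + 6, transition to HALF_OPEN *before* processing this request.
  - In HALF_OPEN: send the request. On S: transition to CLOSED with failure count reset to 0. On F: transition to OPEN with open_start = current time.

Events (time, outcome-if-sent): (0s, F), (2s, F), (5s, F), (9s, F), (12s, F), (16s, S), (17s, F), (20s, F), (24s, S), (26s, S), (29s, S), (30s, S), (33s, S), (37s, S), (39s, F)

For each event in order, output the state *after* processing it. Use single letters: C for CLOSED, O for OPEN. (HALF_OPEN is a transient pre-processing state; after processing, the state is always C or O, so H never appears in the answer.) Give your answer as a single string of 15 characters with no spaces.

State after each event:
  event#1 t=0s outcome=F: state=CLOSED
  event#2 t=2s outcome=F: state=OPEN
  event#3 t=5s outcome=F: state=OPEN
  event#4 t=9s outcome=F: state=OPEN
  event#5 t=12s outcome=F: state=OPEN
  event#6 t=16s outcome=S: state=CLOSED
  event#7 t=17s outcome=F: state=CLOSED
  event#8 t=20s outcome=F: state=OPEN
  event#9 t=24s outcome=S: state=OPEN
  event#10 t=26s outcome=S: state=CLOSED
  event#11 t=29s outcome=S: state=CLOSED
  event#12 t=30s outcome=S: state=CLOSED
  event#13 t=33s outcome=S: state=CLOSED
  event#14 t=37s outcome=S: state=CLOSED
  event#15 t=39s outcome=F: state=CLOSED

Answer: COOOOCCOOCCCCCC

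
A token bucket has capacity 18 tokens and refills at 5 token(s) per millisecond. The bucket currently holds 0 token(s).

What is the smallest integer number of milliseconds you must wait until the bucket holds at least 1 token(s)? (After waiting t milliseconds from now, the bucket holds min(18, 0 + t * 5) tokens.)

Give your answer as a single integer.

Need 0 + t * 5 >= 1, so t >= 1/5.
Smallest integer t = ceil(1/5) = 1.

Answer: 1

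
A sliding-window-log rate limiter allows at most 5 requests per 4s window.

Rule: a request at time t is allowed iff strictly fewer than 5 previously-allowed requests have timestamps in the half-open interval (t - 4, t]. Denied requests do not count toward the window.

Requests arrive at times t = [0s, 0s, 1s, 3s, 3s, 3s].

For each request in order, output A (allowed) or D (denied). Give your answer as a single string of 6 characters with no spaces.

Answer: AAAAAD

Derivation:
Tracking allowed requests in the window:
  req#1 t=0s: ALLOW
  req#2 t=0s: ALLOW
  req#3 t=1s: ALLOW
  req#4 t=3s: ALLOW
  req#5 t=3s: ALLOW
  req#6 t=3s: DENY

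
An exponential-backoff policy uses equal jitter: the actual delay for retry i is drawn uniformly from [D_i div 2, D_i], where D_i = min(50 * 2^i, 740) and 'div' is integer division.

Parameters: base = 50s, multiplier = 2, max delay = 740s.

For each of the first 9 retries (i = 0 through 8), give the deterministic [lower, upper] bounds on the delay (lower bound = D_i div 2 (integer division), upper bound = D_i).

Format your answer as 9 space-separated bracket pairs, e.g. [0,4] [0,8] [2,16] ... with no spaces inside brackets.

Answer: [25,50] [50,100] [100,200] [200,400] [370,740] [370,740] [370,740] [370,740] [370,740]

Derivation:
Computing bounds per retry:
  i=0: D_i=min(50*2^0,740)=50, bounds=[25,50]
  i=1: D_i=min(50*2^1,740)=100, bounds=[50,100]
  i=2: D_i=min(50*2^2,740)=200, bounds=[100,200]
  i=3: D_i=min(50*2^3,740)=400, bounds=[200,400]
  i=4: D_i=min(50*2^4,740)=740, bounds=[370,740]
  i=5: D_i=min(50*2^5,740)=740, bounds=[370,740]
  i=6: D_i=min(50*2^6,740)=740, bounds=[370,740]
  i=7: D_i=min(50*2^7,740)=740, bounds=[370,740]
  i=8: D_i=min(50*2^8,740)=740, bounds=[370,740]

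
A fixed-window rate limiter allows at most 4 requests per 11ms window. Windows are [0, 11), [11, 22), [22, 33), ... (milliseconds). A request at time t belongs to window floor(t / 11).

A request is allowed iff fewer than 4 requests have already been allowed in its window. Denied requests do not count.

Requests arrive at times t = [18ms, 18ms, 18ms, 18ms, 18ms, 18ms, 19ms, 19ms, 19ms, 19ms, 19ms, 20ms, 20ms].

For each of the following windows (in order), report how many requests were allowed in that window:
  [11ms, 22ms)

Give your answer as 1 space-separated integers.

Processing requests:
  req#1 t=18ms (window 1): ALLOW
  req#2 t=18ms (window 1): ALLOW
  req#3 t=18ms (window 1): ALLOW
  req#4 t=18ms (window 1): ALLOW
  req#5 t=18ms (window 1): DENY
  req#6 t=18ms (window 1): DENY
  req#7 t=19ms (window 1): DENY
  req#8 t=19ms (window 1): DENY
  req#9 t=19ms (window 1): DENY
  req#10 t=19ms (window 1): DENY
  req#11 t=19ms (window 1): DENY
  req#12 t=20ms (window 1): DENY
  req#13 t=20ms (window 1): DENY

Allowed counts by window: 4

Answer: 4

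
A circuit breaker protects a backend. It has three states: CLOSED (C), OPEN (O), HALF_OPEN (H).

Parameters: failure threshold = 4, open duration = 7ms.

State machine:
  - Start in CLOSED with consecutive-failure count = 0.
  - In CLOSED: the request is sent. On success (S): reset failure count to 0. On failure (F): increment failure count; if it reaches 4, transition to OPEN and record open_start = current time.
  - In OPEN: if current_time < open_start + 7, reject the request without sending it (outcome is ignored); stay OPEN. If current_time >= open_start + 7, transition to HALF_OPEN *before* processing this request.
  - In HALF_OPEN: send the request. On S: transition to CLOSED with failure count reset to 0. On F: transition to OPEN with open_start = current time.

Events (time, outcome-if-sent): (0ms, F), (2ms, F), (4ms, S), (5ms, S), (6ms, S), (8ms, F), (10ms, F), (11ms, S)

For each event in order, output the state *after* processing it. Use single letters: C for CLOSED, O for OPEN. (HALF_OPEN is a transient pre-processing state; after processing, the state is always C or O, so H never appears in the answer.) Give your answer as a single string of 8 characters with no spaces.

State after each event:
  event#1 t=0ms outcome=F: state=CLOSED
  event#2 t=2ms outcome=F: state=CLOSED
  event#3 t=4ms outcome=S: state=CLOSED
  event#4 t=5ms outcome=S: state=CLOSED
  event#5 t=6ms outcome=S: state=CLOSED
  event#6 t=8ms outcome=F: state=CLOSED
  event#7 t=10ms outcome=F: state=CLOSED
  event#8 t=11ms outcome=S: state=CLOSED

Answer: CCCCCCCC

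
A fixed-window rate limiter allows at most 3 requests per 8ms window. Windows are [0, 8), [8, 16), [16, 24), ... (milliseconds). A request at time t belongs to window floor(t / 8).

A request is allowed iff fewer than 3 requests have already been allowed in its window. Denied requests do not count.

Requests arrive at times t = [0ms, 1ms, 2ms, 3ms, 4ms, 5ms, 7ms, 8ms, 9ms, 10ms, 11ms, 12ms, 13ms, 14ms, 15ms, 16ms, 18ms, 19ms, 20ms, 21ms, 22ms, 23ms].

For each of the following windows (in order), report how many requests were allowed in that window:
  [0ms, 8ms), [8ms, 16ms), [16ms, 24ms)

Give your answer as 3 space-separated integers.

Answer: 3 3 3

Derivation:
Processing requests:
  req#1 t=0ms (window 0): ALLOW
  req#2 t=1ms (window 0): ALLOW
  req#3 t=2ms (window 0): ALLOW
  req#4 t=3ms (window 0): DENY
  req#5 t=4ms (window 0): DENY
  req#6 t=5ms (window 0): DENY
  req#7 t=7ms (window 0): DENY
  req#8 t=8ms (window 1): ALLOW
  req#9 t=9ms (window 1): ALLOW
  req#10 t=10ms (window 1): ALLOW
  req#11 t=11ms (window 1): DENY
  req#12 t=12ms (window 1): DENY
  req#13 t=13ms (window 1): DENY
  req#14 t=14ms (window 1): DENY
  req#15 t=15ms (window 1): DENY
  req#16 t=16ms (window 2): ALLOW
  req#17 t=18ms (window 2): ALLOW
  req#18 t=19ms (window 2): ALLOW
  req#19 t=20ms (window 2): DENY
  req#20 t=21ms (window 2): DENY
  req#21 t=22ms (window 2): DENY
  req#22 t=23ms (window 2): DENY

Allowed counts by window: 3 3 3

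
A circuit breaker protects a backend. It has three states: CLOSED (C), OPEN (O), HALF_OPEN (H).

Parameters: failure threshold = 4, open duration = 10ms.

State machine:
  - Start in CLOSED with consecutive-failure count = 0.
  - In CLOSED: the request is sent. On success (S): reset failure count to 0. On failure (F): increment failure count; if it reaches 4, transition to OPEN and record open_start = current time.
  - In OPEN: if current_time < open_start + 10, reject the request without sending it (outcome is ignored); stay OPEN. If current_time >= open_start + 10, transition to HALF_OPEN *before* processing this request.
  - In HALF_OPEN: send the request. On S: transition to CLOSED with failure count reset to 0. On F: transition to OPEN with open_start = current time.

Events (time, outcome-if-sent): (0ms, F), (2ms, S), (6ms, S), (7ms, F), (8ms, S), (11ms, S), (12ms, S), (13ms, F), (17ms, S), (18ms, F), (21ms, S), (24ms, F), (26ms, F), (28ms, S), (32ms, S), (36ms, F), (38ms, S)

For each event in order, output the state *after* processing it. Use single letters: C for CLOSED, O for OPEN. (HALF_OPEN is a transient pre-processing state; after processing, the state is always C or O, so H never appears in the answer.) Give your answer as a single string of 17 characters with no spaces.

State after each event:
  event#1 t=0ms outcome=F: state=CLOSED
  event#2 t=2ms outcome=S: state=CLOSED
  event#3 t=6ms outcome=S: state=CLOSED
  event#4 t=7ms outcome=F: state=CLOSED
  event#5 t=8ms outcome=S: state=CLOSED
  event#6 t=11ms outcome=S: state=CLOSED
  event#7 t=12ms outcome=S: state=CLOSED
  event#8 t=13ms outcome=F: state=CLOSED
  event#9 t=17ms outcome=S: state=CLOSED
  event#10 t=18ms outcome=F: state=CLOSED
  event#11 t=21ms outcome=S: state=CLOSED
  event#12 t=24ms outcome=F: state=CLOSED
  event#13 t=26ms outcome=F: state=CLOSED
  event#14 t=28ms outcome=S: state=CLOSED
  event#15 t=32ms outcome=S: state=CLOSED
  event#16 t=36ms outcome=F: state=CLOSED
  event#17 t=38ms outcome=S: state=CLOSED

Answer: CCCCCCCCCCCCCCCCC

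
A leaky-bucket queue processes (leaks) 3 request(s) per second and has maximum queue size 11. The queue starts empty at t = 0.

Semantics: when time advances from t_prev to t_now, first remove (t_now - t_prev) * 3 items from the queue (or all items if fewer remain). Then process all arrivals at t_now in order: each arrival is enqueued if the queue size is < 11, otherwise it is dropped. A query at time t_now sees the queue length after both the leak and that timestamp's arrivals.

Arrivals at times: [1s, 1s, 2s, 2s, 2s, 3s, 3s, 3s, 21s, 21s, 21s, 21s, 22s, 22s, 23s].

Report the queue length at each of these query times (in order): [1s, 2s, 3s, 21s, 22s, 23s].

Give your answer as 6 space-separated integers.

Queue lengths at query times:
  query t=1s: backlog = 2
  query t=2s: backlog = 3
  query t=3s: backlog = 3
  query t=21s: backlog = 4
  query t=22s: backlog = 3
  query t=23s: backlog = 1

Answer: 2 3 3 4 3 1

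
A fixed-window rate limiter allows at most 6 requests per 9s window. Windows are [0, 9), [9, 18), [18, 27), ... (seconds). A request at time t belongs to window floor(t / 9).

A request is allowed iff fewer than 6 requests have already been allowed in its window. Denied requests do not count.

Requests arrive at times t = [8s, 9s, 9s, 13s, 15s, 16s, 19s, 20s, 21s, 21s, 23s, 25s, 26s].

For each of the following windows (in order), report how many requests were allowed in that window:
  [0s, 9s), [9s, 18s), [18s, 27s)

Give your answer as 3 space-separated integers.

Answer: 1 5 6

Derivation:
Processing requests:
  req#1 t=8s (window 0): ALLOW
  req#2 t=9s (window 1): ALLOW
  req#3 t=9s (window 1): ALLOW
  req#4 t=13s (window 1): ALLOW
  req#5 t=15s (window 1): ALLOW
  req#6 t=16s (window 1): ALLOW
  req#7 t=19s (window 2): ALLOW
  req#8 t=20s (window 2): ALLOW
  req#9 t=21s (window 2): ALLOW
  req#10 t=21s (window 2): ALLOW
  req#11 t=23s (window 2): ALLOW
  req#12 t=25s (window 2): ALLOW
  req#13 t=26s (window 2): DENY

Allowed counts by window: 1 5 6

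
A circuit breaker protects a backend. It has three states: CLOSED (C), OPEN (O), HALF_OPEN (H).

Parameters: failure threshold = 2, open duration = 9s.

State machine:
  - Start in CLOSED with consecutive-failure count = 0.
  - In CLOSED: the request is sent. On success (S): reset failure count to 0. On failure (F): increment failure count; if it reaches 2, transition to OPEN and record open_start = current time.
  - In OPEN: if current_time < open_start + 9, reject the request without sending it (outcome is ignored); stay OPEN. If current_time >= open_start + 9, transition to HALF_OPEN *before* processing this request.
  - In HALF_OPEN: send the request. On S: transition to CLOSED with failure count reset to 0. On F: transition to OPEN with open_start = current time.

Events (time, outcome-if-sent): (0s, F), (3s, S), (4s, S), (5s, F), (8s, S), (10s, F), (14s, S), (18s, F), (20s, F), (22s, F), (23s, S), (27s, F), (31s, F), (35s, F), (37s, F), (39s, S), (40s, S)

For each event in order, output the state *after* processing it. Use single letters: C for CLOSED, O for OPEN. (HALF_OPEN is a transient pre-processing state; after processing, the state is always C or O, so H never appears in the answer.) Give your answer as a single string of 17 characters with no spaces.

Answer: CCCCCCCCOOOOOOOOC

Derivation:
State after each event:
  event#1 t=0s outcome=F: state=CLOSED
  event#2 t=3s outcome=S: state=CLOSED
  event#3 t=4s outcome=S: state=CLOSED
  event#4 t=5s outcome=F: state=CLOSED
  event#5 t=8s outcome=S: state=CLOSED
  event#6 t=10s outcome=F: state=CLOSED
  event#7 t=14s outcome=S: state=CLOSED
  event#8 t=18s outcome=F: state=CLOSED
  event#9 t=20s outcome=F: state=OPEN
  event#10 t=22s outcome=F: state=OPEN
  event#11 t=23s outcome=S: state=OPEN
  event#12 t=27s outcome=F: state=OPEN
  event#13 t=31s outcome=F: state=OPEN
  event#14 t=35s outcome=F: state=OPEN
  event#15 t=37s outcome=F: state=OPEN
  event#16 t=39s outcome=S: state=OPEN
  event#17 t=40s outcome=S: state=CLOSED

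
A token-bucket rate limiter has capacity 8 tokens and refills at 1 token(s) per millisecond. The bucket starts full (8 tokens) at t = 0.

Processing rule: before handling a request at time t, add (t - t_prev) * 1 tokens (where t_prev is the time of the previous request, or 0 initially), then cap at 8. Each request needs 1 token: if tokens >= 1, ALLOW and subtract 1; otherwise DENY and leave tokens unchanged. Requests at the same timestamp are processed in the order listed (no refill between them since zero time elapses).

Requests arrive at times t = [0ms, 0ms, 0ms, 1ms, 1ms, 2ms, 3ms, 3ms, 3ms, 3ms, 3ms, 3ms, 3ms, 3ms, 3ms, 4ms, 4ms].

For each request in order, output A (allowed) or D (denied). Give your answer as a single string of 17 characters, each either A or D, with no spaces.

Simulating step by step:
  req#1 t=0ms: ALLOW
  req#2 t=0ms: ALLOW
  req#3 t=0ms: ALLOW
  req#4 t=1ms: ALLOW
  req#5 t=1ms: ALLOW
  req#6 t=2ms: ALLOW
  req#7 t=3ms: ALLOW
  req#8 t=3ms: ALLOW
  req#9 t=3ms: ALLOW
  req#10 t=3ms: ALLOW
  req#11 t=3ms: ALLOW
  req#12 t=3ms: DENY
  req#13 t=3ms: DENY
  req#14 t=3ms: DENY
  req#15 t=3ms: DENY
  req#16 t=4ms: ALLOW
  req#17 t=4ms: DENY

Answer: AAAAAAAAAAADDDDAD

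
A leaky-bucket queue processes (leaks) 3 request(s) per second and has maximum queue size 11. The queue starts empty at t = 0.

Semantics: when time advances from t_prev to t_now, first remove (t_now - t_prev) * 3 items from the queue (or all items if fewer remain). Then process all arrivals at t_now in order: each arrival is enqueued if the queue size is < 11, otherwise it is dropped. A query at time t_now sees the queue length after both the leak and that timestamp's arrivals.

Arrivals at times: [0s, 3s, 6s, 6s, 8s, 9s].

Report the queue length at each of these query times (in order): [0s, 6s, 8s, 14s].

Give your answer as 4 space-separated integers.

Queue lengths at query times:
  query t=0s: backlog = 1
  query t=6s: backlog = 2
  query t=8s: backlog = 1
  query t=14s: backlog = 0

Answer: 1 2 1 0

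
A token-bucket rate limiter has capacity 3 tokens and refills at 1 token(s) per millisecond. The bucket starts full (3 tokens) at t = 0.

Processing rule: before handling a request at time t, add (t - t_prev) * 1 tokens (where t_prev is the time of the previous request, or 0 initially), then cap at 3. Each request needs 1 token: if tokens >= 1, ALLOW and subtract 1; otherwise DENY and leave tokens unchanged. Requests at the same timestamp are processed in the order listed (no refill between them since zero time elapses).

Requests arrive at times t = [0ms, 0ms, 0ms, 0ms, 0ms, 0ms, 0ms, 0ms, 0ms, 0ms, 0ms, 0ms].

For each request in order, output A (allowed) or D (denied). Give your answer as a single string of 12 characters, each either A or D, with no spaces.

Simulating step by step:
  req#1 t=0ms: ALLOW
  req#2 t=0ms: ALLOW
  req#3 t=0ms: ALLOW
  req#4 t=0ms: DENY
  req#5 t=0ms: DENY
  req#6 t=0ms: DENY
  req#7 t=0ms: DENY
  req#8 t=0ms: DENY
  req#9 t=0ms: DENY
  req#10 t=0ms: DENY
  req#11 t=0ms: DENY
  req#12 t=0ms: DENY

Answer: AAADDDDDDDDD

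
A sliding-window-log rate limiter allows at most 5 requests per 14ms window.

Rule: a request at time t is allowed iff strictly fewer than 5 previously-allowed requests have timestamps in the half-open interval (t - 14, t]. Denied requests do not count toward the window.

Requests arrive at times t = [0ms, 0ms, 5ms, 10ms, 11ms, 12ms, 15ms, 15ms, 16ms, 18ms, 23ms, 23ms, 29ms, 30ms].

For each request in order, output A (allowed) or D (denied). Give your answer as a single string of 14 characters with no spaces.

Answer: AAAAADAADDADAA

Derivation:
Tracking allowed requests in the window:
  req#1 t=0ms: ALLOW
  req#2 t=0ms: ALLOW
  req#3 t=5ms: ALLOW
  req#4 t=10ms: ALLOW
  req#5 t=11ms: ALLOW
  req#6 t=12ms: DENY
  req#7 t=15ms: ALLOW
  req#8 t=15ms: ALLOW
  req#9 t=16ms: DENY
  req#10 t=18ms: DENY
  req#11 t=23ms: ALLOW
  req#12 t=23ms: DENY
  req#13 t=29ms: ALLOW
  req#14 t=30ms: ALLOW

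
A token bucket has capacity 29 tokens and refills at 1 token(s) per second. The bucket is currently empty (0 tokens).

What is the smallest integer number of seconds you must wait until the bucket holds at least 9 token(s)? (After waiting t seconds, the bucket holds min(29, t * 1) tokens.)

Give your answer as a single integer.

Answer: 9

Derivation:
Need t * 1 >= 9, so t >= 9/1.
Smallest integer t = ceil(9/1) = 9.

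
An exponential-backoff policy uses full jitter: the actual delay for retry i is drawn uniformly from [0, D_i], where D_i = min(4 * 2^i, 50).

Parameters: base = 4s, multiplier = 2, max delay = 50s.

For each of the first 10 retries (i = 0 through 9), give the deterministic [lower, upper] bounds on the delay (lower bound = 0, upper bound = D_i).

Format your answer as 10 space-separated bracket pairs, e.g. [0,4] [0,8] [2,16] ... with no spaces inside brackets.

Answer: [0,4] [0,8] [0,16] [0,32] [0,50] [0,50] [0,50] [0,50] [0,50] [0,50]

Derivation:
Computing bounds per retry:
  i=0: D_i=min(4*2^0,50)=4, bounds=[0,4]
  i=1: D_i=min(4*2^1,50)=8, bounds=[0,8]
  i=2: D_i=min(4*2^2,50)=16, bounds=[0,16]
  i=3: D_i=min(4*2^3,50)=32, bounds=[0,32]
  i=4: D_i=min(4*2^4,50)=50, bounds=[0,50]
  i=5: D_i=min(4*2^5,50)=50, bounds=[0,50]
  i=6: D_i=min(4*2^6,50)=50, bounds=[0,50]
  i=7: D_i=min(4*2^7,50)=50, bounds=[0,50]
  i=8: D_i=min(4*2^8,50)=50, bounds=[0,50]
  i=9: D_i=min(4*2^9,50)=50, bounds=[0,50]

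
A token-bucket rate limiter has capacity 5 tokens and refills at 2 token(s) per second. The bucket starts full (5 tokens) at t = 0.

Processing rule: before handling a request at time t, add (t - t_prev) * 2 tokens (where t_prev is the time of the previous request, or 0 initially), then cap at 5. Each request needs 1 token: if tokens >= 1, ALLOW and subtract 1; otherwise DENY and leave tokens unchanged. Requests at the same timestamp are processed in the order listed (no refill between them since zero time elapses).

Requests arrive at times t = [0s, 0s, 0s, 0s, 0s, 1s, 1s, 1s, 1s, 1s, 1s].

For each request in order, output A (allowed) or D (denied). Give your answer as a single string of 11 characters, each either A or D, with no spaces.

Answer: AAAAAAADDDD

Derivation:
Simulating step by step:
  req#1 t=0s: ALLOW
  req#2 t=0s: ALLOW
  req#3 t=0s: ALLOW
  req#4 t=0s: ALLOW
  req#5 t=0s: ALLOW
  req#6 t=1s: ALLOW
  req#7 t=1s: ALLOW
  req#8 t=1s: DENY
  req#9 t=1s: DENY
  req#10 t=1s: DENY
  req#11 t=1s: DENY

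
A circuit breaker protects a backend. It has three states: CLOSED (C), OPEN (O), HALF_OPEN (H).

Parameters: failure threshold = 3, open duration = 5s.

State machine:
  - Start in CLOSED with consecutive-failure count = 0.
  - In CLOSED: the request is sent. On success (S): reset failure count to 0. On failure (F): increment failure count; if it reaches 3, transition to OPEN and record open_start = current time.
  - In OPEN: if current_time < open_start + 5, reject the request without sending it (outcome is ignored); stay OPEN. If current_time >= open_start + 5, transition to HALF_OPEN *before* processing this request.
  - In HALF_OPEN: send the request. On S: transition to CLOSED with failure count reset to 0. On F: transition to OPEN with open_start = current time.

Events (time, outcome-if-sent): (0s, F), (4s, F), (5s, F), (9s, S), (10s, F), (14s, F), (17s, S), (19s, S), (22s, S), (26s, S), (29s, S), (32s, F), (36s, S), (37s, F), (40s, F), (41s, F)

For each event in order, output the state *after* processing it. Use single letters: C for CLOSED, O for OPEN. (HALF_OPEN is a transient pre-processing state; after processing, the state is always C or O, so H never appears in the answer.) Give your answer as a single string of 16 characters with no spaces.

State after each event:
  event#1 t=0s outcome=F: state=CLOSED
  event#2 t=4s outcome=F: state=CLOSED
  event#3 t=5s outcome=F: state=OPEN
  event#4 t=9s outcome=S: state=OPEN
  event#5 t=10s outcome=F: state=OPEN
  event#6 t=14s outcome=F: state=OPEN
  event#7 t=17s outcome=S: state=CLOSED
  event#8 t=19s outcome=S: state=CLOSED
  event#9 t=22s outcome=S: state=CLOSED
  event#10 t=26s outcome=S: state=CLOSED
  event#11 t=29s outcome=S: state=CLOSED
  event#12 t=32s outcome=F: state=CLOSED
  event#13 t=36s outcome=S: state=CLOSED
  event#14 t=37s outcome=F: state=CLOSED
  event#15 t=40s outcome=F: state=CLOSED
  event#16 t=41s outcome=F: state=OPEN

Answer: CCOOOOCCCCCCCCCO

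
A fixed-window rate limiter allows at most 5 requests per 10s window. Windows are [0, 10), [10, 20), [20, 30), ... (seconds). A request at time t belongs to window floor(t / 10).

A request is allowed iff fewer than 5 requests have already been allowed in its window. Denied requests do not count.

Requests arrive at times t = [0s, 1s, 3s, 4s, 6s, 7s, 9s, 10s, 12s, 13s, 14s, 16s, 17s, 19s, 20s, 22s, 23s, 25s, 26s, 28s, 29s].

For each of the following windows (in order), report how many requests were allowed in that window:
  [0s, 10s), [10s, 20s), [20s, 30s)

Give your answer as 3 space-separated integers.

Answer: 5 5 5

Derivation:
Processing requests:
  req#1 t=0s (window 0): ALLOW
  req#2 t=1s (window 0): ALLOW
  req#3 t=3s (window 0): ALLOW
  req#4 t=4s (window 0): ALLOW
  req#5 t=6s (window 0): ALLOW
  req#6 t=7s (window 0): DENY
  req#7 t=9s (window 0): DENY
  req#8 t=10s (window 1): ALLOW
  req#9 t=12s (window 1): ALLOW
  req#10 t=13s (window 1): ALLOW
  req#11 t=14s (window 1): ALLOW
  req#12 t=16s (window 1): ALLOW
  req#13 t=17s (window 1): DENY
  req#14 t=19s (window 1): DENY
  req#15 t=20s (window 2): ALLOW
  req#16 t=22s (window 2): ALLOW
  req#17 t=23s (window 2): ALLOW
  req#18 t=25s (window 2): ALLOW
  req#19 t=26s (window 2): ALLOW
  req#20 t=28s (window 2): DENY
  req#21 t=29s (window 2): DENY

Allowed counts by window: 5 5 5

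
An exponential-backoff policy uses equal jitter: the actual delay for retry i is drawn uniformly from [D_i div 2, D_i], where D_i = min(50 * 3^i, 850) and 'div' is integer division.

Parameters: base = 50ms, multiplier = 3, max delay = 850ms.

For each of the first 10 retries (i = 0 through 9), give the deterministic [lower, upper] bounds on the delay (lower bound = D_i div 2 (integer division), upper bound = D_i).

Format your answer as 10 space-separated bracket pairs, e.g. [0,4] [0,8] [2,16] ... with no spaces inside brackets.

Answer: [25,50] [75,150] [225,450] [425,850] [425,850] [425,850] [425,850] [425,850] [425,850] [425,850]

Derivation:
Computing bounds per retry:
  i=0: D_i=min(50*3^0,850)=50, bounds=[25,50]
  i=1: D_i=min(50*3^1,850)=150, bounds=[75,150]
  i=2: D_i=min(50*3^2,850)=450, bounds=[225,450]
  i=3: D_i=min(50*3^3,850)=850, bounds=[425,850]
  i=4: D_i=min(50*3^4,850)=850, bounds=[425,850]
  i=5: D_i=min(50*3^5,850)=850, bounds=[425,850]
  i=6: D_i=min(50*3^6,850)=850, bounds=[425,850]
  i=7: D_i=min(50*3^7,850)=850, bounds=[425,850]
  i=8: D_i=min(50*3^8,850)=850, bounds=[425,850]
  i=9: D_i=min(50*3^9,850)=850, bounds=[425,850]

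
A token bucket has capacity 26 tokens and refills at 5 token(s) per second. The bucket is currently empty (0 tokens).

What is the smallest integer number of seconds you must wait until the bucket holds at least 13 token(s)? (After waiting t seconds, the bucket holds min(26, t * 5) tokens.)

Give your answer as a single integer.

Need t * 5 >= 13, so t >= 13/5.
Smallest integer t = ceil(13/5) = 3.

Answer: 3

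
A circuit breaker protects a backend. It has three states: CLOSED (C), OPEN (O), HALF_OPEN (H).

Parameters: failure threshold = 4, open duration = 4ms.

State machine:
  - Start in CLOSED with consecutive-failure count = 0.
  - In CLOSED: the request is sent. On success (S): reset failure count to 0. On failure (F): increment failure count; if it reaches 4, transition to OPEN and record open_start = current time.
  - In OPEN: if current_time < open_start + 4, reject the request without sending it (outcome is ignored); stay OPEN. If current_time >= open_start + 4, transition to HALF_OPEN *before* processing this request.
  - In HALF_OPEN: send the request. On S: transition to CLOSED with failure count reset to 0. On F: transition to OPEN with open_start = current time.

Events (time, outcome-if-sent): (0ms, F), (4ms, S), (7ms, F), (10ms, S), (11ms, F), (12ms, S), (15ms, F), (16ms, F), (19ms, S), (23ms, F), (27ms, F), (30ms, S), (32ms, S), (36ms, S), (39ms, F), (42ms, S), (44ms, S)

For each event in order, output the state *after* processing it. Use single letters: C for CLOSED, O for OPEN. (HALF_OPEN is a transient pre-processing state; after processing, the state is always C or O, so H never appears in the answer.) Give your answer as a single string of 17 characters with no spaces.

State after each event:
  event#1 t=0ms outcome=F: state=CLOSED
  event#2 t=4ms outcome=S: state=CLOSED
  event#3 t=7ms outcome=F: state=CLOSED
  event#4 t=10ms outcome=S: state=CLOSED
  event#5 t=11ms outcome=F: state=CLOSED
  event#6 t=12ms outcome=S: state=CLOSED
  event#7 t=15ms outcome=F: state=CLOSED
  event#8 t=16ms outcome=F: state=CLOSED
  event#9 t=19ms outcome=S: state=CLOSED
  event#10 t=23ms outcome=F: state=CLOSED
  event#11 t=27ms outcome=F: state=CLOSED
  event#12 t=30ms outcome=S: state=CLOSED
  event#13 t=32ms outcome=S: state=CLOSED
  event#14 t=36ms outcome=S: state=CLOSED
  event#15 t=39ms outcome=F: state=CLOSED
  event#16 t=42ms outcome=S: state=CLOSED
  event#17 t=44ms outcome=S: state=CLOSED

Answer: CCCCCCCCCCCCCCCCC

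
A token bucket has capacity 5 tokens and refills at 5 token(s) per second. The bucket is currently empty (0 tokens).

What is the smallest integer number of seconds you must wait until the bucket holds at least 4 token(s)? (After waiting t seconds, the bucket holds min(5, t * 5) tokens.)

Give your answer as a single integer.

Need t * 5 >= 4, so t >= 4/5.
Smallest integer t = ceil(4/5) = 1.

Answer: 1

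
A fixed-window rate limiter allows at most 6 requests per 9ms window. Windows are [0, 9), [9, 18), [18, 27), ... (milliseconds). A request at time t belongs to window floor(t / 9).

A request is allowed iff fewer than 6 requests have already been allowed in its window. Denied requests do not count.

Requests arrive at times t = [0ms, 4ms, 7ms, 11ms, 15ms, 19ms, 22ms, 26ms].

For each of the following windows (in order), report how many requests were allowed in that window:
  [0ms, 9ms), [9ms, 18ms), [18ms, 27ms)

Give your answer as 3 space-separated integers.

Answer: 3 2 3

Derivation:
Processing requests:
  req#1 t=0ms (window 0): ALLOW
  req#2 t=4ms (window 0): ALLOW
  req#3 t=7ms (window 0): ALLOW
  req#4 t=11ms (window 1): ALLOW
  req#5 t=15ms (window 1): ALLOW
  req#6 t=19ms (window 2): ALLOW
  req#7 t=22ms (window 2): ALLOW
  req#8 t=26ms (window 2): ALLOW

Allowed counts by window: 3 2 3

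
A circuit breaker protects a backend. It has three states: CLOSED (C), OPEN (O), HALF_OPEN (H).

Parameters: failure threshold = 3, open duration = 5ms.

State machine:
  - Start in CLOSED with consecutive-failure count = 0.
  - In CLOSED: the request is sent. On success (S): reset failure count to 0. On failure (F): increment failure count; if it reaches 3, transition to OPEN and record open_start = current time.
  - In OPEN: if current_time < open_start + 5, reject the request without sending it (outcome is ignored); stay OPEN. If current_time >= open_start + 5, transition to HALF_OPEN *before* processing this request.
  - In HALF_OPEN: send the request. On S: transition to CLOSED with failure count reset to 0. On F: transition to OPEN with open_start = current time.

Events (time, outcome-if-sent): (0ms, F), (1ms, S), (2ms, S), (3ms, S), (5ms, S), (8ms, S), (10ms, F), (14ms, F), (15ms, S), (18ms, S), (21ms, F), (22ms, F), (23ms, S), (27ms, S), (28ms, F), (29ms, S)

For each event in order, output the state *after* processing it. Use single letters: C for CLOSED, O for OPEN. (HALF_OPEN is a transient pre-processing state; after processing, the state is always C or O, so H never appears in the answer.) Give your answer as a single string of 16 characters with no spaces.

State after each event:
  event#1 t=0ms outcome=F: state=CLOSED
  event#2 t=1ms outcome=S: state=CLOSED
  event#3 t=2ms outcome=S: state=CLOSED
  event#4 t=3ms outcome=S: state=CLOSED
  event#5 t=5ms outcome=S: state=CLOSED
  event#6 t=8ms outcome=S: state=CLOSED
  event#7 t=10ms outcome=F: state=CLOSED
  event#8 t=14ms outcome=F: state=CLOSED
  event#9 t=15ms outcome=S: state=CLOSED
  event#10 t=18ms outcome=S: state=CLOSED
  event#11 t=21ms outcome=F: state=CLOSED
  event#12 t=22ms outcome=F: state=CLOSED
  event#13 t=23ms outcome=S: state=CLOSED
  event#14 t=27ms outcome=S: state=CLOSED
  event#15 t=28ms outcome=F: state=CLOSED
  event#16 t=29ms outcome=S: state=CLOSED

Answer: CCCCCCCCCCCCCCCC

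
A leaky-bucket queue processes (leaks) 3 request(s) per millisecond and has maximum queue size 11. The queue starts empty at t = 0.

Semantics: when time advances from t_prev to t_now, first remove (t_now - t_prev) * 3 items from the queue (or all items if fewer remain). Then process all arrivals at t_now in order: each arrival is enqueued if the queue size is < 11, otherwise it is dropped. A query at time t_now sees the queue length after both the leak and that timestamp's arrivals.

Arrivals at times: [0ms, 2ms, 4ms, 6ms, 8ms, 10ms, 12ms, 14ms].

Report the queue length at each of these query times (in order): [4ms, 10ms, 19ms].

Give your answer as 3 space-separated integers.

Answer: 1 1 0

Derivation:
Queue lengths at query times:
  query t=4ms: backlog = 1
  query t=10ms: backlog = 1
  query t=19ms: backlog = 0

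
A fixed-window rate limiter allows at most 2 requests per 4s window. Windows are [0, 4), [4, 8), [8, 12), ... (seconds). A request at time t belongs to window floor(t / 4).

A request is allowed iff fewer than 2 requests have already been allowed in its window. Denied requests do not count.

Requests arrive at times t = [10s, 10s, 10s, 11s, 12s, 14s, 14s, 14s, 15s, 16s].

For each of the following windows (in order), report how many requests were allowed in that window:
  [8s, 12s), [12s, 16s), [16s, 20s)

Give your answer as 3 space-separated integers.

Answer: 2 2 1

Derivation:
Processing requests:
  req#1 t=10s (window 2): ALLOW
  req#2 t=10s (window 2): ALLOW
  req#3 t=10s (window 2): DENY
  req#4 t=11s (window 2): DENY
  req#5 t=12s (window 3): ALLOW
  req#6 t=14s (window 3): ALLOW
  req#7 t=14s (window 3): DENY
  req#8 t=14s (window 3): DENY
  req#9 t=15s (window 3): DENY
  req#10 t=16s (window 4): ALLOW

Allowed counts by window: 2 2 1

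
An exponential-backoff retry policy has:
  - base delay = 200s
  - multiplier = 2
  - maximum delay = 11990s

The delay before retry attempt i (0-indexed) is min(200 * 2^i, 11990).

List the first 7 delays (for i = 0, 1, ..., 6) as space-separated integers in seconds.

Answer: 200 400 800 1600 3200 6400 11990

Derivation:
Computing each delay:
  i=0: min(200*2^0, 11990) = 200
  i=1: min(200*2^1, 11990) = 400
  i=2: min(200*2^2, 11990) = 800
  i=3: min(200*2^3, 11990) = 1600
  i=4: min(200*2^4, 11990) = 3200
  i=5: min(200*2^5, 11990) = 6400
  i=6: min(200*2^6, 11990) = 11990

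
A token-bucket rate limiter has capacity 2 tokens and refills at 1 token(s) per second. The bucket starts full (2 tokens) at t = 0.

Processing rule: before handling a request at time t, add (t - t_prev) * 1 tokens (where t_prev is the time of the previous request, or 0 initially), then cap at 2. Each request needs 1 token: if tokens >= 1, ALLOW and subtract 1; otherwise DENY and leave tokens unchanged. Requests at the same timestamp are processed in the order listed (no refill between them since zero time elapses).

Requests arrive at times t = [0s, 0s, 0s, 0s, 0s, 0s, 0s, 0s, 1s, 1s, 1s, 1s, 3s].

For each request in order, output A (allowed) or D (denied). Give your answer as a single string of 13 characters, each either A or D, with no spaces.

Simulating step by step:
  req#1 t=0s: ALLOW
  req#2 t=0s: ALLOW
  req#3 t=0s: DENY
  req#4 t=0s: DENY
  req#5 t=0s: DENY
  req#6 t=0s: DENY
  req#7 t=0s: DENY
  req#8 t=0s: DENY
  req#9 t=1s: ALLOW
  req#10 t=1s: DENY
  req#11 t=1s: DENY
  req#12 t=1s: DENY
  req#13 t=3s: ALLOW

Answer: AADDDDDDADDDA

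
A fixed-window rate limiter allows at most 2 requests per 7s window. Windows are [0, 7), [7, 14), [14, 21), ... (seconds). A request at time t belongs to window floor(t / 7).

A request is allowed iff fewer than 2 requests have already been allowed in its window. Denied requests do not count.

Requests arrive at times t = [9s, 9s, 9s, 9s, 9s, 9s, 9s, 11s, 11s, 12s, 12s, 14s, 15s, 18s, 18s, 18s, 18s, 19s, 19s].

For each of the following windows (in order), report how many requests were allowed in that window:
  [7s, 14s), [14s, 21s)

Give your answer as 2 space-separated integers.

Answer: 2 2

Derivation:
Processing requests:
  req#1 t=9s (window 1): ALLOW
  req#2 t=9s (window 1): ALLOW
  req#3 t=9s (window 1): DENY
  req#4 t=9s (window 1): DENY
  req#5 t=9s (window 1): DENY
  req#6 t=9s (window 1): DENY
  req#7 t=9s (window 1): DENY
  req#8 t=11s (window 1): DENY
  req#9 t=11s (window 1): DENY
  req#10 t=12s (window 1): DENY
  req#11 t=12s (window 1): DENY
  req#12 t=14s (window 2): ALLOW
  req#13 t=15s (window 2): ALLOW
  req#14 t=18s (window 2): DENY
  req#15 t=18s (window 2): DENY
  req#16 t=18s (window 2): DENY
  req#17 t=18s (window 2): DENY
  req#18 t=19s (window 2): DENY
  req#19 t=19s (window 2): DENY

Allowed counts by window: 2 2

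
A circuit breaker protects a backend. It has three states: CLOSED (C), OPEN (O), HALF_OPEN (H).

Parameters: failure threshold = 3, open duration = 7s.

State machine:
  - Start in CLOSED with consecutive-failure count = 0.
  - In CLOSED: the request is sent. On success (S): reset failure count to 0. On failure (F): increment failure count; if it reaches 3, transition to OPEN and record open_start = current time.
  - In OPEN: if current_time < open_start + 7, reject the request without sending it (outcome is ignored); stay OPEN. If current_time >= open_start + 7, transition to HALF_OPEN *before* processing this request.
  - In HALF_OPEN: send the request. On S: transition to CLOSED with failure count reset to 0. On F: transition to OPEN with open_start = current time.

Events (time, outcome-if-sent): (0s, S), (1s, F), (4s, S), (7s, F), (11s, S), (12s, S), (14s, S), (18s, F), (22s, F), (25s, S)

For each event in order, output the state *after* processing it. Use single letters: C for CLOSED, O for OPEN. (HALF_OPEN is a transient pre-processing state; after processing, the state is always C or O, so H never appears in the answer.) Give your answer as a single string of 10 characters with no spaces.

Answer: CCCCCCCCCC

Derivation:
State after each event:
  event#1 t=0s outcome=S: state=CLOSED
  event#2 t=1s outcome=F: state=CLOSED
  event#3 t=4s outcome=S: state=CLOSED
  event#4 t=7s outcome=F: state=CLOSED
  event#5 t=11s outcome=S: state=CLOSED
  event#6 t=12s outcome=S: state=CLOSED
  event#7 t=14s outcome=S: state=CLOSED
  event#8 t=18s outcome=F: state=CLOSED
  event#9 t=22s outcome=F: state=CLOSED
  event#10 t=25s outcome=S: state=CLOSED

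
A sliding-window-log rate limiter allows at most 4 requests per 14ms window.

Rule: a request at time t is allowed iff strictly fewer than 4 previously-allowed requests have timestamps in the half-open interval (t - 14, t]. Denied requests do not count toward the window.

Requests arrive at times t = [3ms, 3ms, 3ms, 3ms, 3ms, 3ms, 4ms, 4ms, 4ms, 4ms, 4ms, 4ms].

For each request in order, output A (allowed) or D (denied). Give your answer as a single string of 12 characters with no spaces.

Answer: AAAADDDDDDDD

Derivation:
Tracking allowed requests in the window:
  req#1 t=3ms: ALLOW
  req#2 t=3ms: ALLOW
  req#3 t=3ms: ALLOW
  req#4 t=3ms: ALLOW
  req#5 t=3ms: DENY
  req#6 t=3ms: DENY
  req#7 t=4ms: DENY
  req#8 t=4ms: DENY
  req#9 t=4ms: DENY
  req#10 t=4ms: DENY
  req#11 t=4ms: DENY
  req#12 t=4ms: DENY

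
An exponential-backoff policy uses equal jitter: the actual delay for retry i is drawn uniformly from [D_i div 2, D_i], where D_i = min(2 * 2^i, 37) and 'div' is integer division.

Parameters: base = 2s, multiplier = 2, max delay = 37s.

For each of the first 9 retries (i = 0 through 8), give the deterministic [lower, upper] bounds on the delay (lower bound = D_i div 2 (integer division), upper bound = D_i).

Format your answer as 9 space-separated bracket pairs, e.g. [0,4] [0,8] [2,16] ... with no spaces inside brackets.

Computing bounds per retry:
  i=0: D_i=min(2*2^0,37)=2, bounds=[1,2]
  i=1: D_i=min(2*2^1,37)=4, bounds=[2,4]
  i=2: D_i=min(2*2^2,37)=8, bounds=[4,8]
  i=3: D_i=min(2*2^3,37)=16, bounds=[8,16]
  i=4: D_i=min(2*2^4,37)=32, bounds=[16,32]
  i=5: D_i=min(2*2^5,37)=37, bounds=[18,37]
  i=6: D_i=min(2*2^6,37)=37, bounds=[18,37]
  i=7: D_i=min(2*2^7,37)=37, bounds=[18,37]
  i=8: D_i=min(2*2^8,37)=37, bounds=[18,37]

Answer: [1,2] [2,4] [4,8] [8,16] [16,32] [18,37] [18,37] [18,37] [18,37]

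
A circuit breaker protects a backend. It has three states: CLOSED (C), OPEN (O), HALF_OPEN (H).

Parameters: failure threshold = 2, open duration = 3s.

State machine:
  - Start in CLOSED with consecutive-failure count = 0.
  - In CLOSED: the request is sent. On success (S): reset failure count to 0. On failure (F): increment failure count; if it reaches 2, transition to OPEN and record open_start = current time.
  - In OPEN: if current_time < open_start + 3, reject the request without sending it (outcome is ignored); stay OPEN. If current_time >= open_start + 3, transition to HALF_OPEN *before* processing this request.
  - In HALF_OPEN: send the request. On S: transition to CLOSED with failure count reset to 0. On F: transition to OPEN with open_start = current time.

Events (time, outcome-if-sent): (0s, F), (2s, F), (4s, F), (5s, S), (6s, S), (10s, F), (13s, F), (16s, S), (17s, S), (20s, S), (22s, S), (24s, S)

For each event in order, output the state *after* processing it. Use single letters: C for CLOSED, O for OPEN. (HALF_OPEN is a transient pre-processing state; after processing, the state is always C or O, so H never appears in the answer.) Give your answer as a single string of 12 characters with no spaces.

State after each event:
  event#1 t=0s outcome=F: state=CLOSED
  event#2 t=2s outcome=F: state=OPEN
  event#3 t=4s outcome=F: state=OPEN
  event#4 t=5s outcome=S: state=CLOSED
  event#5 t=6s outcome=S: state=CLOSED
  event#6 t=10s outcome=F: state=CLOSED
  event#7 t=13s outcome=F: state=OPEN
  event#8 t=16s outcome=S: state=CLOSED
  event#9 t=17s outcome=S: state=CLOSED
  event#10 t=20s outcome=S: state=CLOSED
  event#11 t=22s outcome=S: state=CLOSED
  event#12 t=24s outcome=S: state=CLOSED

Answer: COOCCCOCCCCC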